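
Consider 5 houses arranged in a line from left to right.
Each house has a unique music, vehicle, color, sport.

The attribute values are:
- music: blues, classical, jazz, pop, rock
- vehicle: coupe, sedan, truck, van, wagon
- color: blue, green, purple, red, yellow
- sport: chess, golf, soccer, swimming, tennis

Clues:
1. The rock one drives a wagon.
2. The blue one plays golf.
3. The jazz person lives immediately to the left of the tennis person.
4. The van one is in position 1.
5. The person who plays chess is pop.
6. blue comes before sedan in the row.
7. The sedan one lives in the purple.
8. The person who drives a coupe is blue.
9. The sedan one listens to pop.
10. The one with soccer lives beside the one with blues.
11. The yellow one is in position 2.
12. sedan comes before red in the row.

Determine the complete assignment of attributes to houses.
Solution:

House | Music | Vehicle | Color | Sport
---------------------------------------
  1   | jazz | van | green | soccer
  2   | blues | truck | yellow | tennis
  3   | classical | coupe | blue | golf
  4   | pop | sedan | purple | chess
  5   | rock | wagon | red | swimming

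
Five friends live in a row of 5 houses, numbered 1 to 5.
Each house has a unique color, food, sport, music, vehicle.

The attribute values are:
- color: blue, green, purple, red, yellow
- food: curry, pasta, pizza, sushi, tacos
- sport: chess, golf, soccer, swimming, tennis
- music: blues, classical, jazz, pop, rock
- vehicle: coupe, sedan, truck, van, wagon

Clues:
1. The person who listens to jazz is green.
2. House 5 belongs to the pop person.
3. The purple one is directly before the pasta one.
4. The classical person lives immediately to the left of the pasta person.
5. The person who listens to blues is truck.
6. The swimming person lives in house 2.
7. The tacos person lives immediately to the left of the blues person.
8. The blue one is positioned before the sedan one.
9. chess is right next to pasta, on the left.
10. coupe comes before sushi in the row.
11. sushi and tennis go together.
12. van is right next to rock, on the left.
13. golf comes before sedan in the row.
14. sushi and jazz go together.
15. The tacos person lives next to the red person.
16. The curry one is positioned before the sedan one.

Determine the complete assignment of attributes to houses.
Solution:

House | Color | Food | Sport | Music | Vehicle
----------------------------------------------
  1   | purple | tacos | chess | classical | coupe
  2   | red | pasta | swimming | blues | truck
  3   | green | sushi | tennis | jazz | van
  4   | blue | curry | golf | rock | wagon
  5   | yellow | pizza | soccer | pop | sedan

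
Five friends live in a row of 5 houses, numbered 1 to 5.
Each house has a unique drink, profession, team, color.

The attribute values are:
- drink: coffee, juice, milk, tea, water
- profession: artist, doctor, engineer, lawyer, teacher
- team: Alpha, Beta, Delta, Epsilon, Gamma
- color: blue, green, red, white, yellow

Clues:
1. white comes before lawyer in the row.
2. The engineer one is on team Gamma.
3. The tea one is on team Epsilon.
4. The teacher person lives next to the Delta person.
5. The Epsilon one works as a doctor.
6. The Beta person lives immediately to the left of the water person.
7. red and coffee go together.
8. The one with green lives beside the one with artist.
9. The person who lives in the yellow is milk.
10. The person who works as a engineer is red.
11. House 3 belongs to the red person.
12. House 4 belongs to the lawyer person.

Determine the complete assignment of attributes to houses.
Solution:

House | Drink | Profession | Team | Color
-----------------------------------------
  1   | juice | teacher | Beta | green
  2   | water | artist | Delta | white
  3   | coffee | engineer | Gamma | red
  4   | milk | lawyer | Alpha | yellow
  5   | tea | doctor | Epsilon | blue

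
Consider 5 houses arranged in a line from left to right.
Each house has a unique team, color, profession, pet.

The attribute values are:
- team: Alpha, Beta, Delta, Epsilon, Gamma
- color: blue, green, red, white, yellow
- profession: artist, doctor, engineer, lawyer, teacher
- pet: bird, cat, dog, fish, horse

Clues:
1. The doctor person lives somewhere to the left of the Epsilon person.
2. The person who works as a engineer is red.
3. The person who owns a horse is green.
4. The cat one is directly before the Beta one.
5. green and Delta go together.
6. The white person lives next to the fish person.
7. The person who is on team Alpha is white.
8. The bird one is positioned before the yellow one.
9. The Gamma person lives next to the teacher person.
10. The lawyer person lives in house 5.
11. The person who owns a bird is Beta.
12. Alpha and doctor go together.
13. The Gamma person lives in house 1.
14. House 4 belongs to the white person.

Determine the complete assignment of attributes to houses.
Solution:

House | Team | Color | Profession | Pet
---------------------------------------
  1   | Gamma | red | engineer | cat
  2   | Beta | blue | teacher | bird
  3   | Delta | green | artist | horse
  4   | Alpha | white | doctor | dog
  5   | Epsilon | yellow | lawyer | fish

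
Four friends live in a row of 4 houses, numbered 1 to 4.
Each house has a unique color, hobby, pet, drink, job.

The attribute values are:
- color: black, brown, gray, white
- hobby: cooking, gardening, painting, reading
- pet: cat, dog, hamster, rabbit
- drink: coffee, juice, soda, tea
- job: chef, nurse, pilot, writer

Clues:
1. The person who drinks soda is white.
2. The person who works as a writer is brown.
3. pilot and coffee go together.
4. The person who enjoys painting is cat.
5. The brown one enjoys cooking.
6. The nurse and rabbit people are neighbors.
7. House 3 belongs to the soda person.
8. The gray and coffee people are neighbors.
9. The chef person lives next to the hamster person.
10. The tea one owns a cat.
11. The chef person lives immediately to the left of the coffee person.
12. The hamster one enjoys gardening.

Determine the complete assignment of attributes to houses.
Solution:

House | Color | Hobby | Pet | Drink | Job
-----------------------------------------
  1   | gray | painting | cat | tea | chef
  2   | black | gardening | hamster | coffee | pilot
  3   | white | reading | dog | soda | nurse
  4   | brown | cooking | rabbit | juice | writer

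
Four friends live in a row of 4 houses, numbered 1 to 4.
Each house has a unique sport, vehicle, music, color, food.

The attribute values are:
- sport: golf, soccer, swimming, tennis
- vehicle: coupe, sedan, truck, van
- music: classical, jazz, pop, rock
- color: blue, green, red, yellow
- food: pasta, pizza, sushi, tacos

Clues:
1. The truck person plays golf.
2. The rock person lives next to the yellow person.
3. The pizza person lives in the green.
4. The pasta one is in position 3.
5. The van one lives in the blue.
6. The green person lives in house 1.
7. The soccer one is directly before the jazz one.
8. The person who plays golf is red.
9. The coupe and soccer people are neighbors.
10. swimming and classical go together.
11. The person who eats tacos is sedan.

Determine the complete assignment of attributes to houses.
Solution:

House | Sport | Vehicle | Music | Color | Food
----------------------------------------------
  1   | tennis | coupe | rock | green | pizza
  2   | soccer | sedan | pop | yellow | tacos
  3   | golf | truck | jazz | red | pasta
  4   | swimming | van | classical | blue | sushi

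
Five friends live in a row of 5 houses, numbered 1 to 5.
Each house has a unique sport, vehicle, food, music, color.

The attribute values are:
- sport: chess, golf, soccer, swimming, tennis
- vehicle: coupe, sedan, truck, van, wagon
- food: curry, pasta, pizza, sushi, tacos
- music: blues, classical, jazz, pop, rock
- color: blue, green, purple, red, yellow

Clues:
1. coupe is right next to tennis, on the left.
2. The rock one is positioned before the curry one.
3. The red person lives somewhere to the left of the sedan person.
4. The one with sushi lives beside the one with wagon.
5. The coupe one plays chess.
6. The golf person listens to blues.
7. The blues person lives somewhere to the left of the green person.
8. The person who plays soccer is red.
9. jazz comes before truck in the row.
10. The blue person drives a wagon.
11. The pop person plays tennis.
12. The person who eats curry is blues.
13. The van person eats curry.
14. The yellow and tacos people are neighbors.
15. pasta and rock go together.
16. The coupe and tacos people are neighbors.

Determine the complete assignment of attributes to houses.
Solution:

House | Sport | Vehicle | Food | Music | Color
----------------------------------------------
  1   | chess | coupe | sushi | jazz | yellow
  2   | tennis | wagon | tacos | pop | blue
  3   | soccer | truck | pasta | rock | red
  4   | golf | van | curry | blues | purple
  5   | swimming | sedan | pizza | classical | green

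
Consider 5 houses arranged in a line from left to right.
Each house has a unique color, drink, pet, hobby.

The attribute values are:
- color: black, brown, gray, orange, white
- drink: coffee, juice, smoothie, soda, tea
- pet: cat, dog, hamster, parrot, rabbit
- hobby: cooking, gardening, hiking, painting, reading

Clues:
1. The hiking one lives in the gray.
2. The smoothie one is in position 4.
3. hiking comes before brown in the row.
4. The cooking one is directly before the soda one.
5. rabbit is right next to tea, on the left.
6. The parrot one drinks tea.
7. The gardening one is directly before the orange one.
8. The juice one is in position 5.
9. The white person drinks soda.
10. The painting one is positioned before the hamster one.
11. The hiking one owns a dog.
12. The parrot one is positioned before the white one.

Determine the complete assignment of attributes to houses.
Solution:

House | Color | Drink | Pet | Hobby
-----------------------------------
  1   | black | coffee | rabbit | gardening
  2   | orange | tea | parrot | cooking
  3   | white | soda | cat | painting
  4   | gray | smoothie | dog | hiking
  5   | brown | juice | hamster | reading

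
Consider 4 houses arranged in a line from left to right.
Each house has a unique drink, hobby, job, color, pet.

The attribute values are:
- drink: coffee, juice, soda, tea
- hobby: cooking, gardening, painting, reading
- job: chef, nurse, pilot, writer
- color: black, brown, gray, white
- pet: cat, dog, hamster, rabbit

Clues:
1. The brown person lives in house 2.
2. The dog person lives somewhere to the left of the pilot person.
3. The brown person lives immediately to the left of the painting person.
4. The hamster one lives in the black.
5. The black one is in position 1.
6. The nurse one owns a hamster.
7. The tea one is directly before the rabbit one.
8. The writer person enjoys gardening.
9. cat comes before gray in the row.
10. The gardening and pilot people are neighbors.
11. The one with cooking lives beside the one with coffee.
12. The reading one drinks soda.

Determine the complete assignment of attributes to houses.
Solution:

House | Drink | Hobby | Job | Color | Pet
-----------------------------------------
  1   | juice | cooking | nurse | black | hamster
  2   | coffee | gardening | writer | brown | dog
  3   | tea | painting | pilot | white | cat
  4   | soda | reading | chef | gray | rabbit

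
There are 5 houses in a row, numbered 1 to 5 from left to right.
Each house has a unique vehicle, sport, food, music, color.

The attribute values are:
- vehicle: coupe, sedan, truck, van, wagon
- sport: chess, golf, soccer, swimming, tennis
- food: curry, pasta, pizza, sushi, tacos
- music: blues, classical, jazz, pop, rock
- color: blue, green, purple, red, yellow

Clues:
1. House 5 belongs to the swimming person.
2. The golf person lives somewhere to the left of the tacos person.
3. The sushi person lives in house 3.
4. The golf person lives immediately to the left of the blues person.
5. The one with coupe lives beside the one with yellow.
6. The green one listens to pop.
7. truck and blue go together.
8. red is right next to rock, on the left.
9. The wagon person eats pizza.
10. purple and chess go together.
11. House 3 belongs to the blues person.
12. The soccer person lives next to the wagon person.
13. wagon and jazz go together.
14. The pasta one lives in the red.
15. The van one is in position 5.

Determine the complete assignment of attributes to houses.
Solution:

House | Vehicle | Sport | Food | Music | Color
----------------------------------------------
  1   | coupe | tennis | pasta | classical | red
  2   | sedan | golf | curry | rock | yellow
  3   | truck | soccer | sushi | blues | blue
  4   | wagon | chess | pizza | jazz | purple
  5   | van | swimming | tacos | pop | green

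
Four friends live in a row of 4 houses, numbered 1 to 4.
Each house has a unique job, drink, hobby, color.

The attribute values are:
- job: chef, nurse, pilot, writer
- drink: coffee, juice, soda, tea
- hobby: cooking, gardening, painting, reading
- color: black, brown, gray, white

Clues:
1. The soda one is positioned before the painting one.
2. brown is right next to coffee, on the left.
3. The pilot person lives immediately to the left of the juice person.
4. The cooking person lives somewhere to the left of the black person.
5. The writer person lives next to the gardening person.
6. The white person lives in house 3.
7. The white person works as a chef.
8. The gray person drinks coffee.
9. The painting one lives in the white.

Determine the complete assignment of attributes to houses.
Solution:

House | Job | Drink | Hobby | Color
-----------------------------------
  1   | writer | soda | cooking | brown
  2   | pilot | coffee | gardening | gray
  3   | chef | juice | painting | white
  4   | nurse | tea | reading | black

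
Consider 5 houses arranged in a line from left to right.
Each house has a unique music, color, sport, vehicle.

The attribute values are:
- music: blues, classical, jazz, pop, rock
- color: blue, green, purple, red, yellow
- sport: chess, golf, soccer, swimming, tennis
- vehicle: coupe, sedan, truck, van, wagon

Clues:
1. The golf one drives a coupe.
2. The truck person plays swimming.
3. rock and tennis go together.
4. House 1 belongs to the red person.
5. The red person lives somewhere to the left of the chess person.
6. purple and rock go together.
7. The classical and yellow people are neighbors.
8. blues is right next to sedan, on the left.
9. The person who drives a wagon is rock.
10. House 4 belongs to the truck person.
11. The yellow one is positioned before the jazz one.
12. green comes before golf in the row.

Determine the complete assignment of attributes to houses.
Solution:

House | Music | Color | Sport | Vehicle
---------------------------------------
  1   | blues | red | soccer | van
  2   | classical | green | chess | sedan
  3   | pop | yellow | golf | coupe
  4   | jazz | blue | swimming | truck
  5   | rock | purple | tennis | wagon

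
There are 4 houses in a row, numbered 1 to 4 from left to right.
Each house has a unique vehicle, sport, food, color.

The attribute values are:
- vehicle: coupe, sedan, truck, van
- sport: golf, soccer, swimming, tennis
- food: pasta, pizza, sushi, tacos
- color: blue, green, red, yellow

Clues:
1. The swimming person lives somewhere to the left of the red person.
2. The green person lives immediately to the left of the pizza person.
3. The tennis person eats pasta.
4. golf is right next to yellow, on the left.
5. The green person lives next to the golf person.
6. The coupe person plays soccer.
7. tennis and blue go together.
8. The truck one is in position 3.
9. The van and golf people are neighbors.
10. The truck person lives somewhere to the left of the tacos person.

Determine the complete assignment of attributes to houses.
Solution:

House | Vehicle | Sport | Food | Color
--------------------------------------
  1   | sedan | tennis | pasta | blue
  2   | van | swimming | sushi | green
  3   | truck | golf | pizza | red
  4   | coupe | soccer | tacos | yellow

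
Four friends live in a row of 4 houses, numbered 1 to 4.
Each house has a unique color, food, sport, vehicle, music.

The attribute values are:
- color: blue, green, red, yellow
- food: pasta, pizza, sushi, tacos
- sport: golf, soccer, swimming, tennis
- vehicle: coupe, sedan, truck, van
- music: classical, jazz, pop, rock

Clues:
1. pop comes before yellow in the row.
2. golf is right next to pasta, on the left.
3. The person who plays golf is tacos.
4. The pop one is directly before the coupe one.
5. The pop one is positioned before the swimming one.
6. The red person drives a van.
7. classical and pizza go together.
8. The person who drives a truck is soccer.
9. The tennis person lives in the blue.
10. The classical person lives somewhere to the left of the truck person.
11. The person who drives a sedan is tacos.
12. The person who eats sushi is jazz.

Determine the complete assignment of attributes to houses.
Solution:

House | Color | Food | Sport | Vehicle | Music
----------------------------------------------
  1   | green | tacos | golf | sedan | pop
  2   | blue | pasta | tennis | coupe | rock
  3   | red | pizza | swimming | van | classical
  4   | yellow | sushi | soccer | truck | jazz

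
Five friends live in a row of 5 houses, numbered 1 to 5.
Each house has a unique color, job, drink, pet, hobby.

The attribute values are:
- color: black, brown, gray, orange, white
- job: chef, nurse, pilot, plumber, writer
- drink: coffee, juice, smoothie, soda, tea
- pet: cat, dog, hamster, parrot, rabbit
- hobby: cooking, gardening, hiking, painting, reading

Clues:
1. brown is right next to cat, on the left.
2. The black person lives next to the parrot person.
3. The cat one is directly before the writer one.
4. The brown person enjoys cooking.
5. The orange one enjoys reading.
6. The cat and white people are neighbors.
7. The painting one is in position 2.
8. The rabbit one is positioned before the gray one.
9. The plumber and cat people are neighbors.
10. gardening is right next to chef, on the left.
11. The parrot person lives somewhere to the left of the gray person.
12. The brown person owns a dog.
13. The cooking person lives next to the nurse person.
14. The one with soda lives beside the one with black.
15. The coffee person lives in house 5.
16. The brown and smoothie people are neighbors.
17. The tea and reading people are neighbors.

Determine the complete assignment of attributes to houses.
Solution:

House | Color | Job | Drink | Pet | Hobby
-----------------------------------------
  1   | brown | plumber | soda | dog | cooking
  2   | black | nurse | smoothie | cat | painting
  3   | white | writer | tea | parrot | gardening
  4   | orange | chef | juice | rabbit | reading
  5   | gray | pilot | coffee | hamster | hiking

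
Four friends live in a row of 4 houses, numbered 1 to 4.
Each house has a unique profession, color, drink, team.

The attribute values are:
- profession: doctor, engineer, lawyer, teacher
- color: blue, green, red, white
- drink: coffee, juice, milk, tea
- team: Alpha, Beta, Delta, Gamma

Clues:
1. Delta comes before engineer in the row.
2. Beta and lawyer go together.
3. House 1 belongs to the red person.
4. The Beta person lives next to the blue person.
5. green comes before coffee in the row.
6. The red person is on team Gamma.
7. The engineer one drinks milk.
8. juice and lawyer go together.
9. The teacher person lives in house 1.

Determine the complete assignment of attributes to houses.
Solution:

House | Profession | Color | Drink | Team
-----------------------------------------
  1   | teacher | red | tea | Gamma
  2   | lawyer | green | juice | Beta
  3   | doctor | blue | coffee | Delta
  4   | engineer | white | milk | Alpha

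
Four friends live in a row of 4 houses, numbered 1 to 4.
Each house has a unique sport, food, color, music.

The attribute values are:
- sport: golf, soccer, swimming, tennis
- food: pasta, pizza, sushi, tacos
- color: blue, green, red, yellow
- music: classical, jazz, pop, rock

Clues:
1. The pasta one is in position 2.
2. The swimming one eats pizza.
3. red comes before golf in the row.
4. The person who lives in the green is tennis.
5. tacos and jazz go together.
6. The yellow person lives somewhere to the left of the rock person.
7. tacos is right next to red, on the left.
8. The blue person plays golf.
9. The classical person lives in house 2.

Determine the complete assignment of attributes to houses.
Solution:

House | Sport | Food | Color | Music
------------------------------------
  1   | tennis | tacos | green | jazz
  2   | soccer | pasta | red | classical
  3   | swimming | pizza | yellow | pop
  4   | golf | sushi | blue | rock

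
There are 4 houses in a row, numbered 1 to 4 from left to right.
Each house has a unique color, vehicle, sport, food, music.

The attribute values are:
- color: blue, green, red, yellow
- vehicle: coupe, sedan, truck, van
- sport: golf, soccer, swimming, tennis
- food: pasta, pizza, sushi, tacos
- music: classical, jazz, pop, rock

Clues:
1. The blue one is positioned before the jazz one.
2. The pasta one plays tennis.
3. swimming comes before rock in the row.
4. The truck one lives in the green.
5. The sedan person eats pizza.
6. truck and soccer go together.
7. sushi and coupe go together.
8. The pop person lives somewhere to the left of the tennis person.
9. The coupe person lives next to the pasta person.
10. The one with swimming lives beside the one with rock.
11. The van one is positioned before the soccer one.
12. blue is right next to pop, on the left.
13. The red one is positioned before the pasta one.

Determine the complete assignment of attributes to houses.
Solution:

House | Color | Vehicle | Sport | Food | Music
----------------------------------------------
  1   | blue | sedan | golf | pizza | classical
  2   | red | coupe | swimming | sushi | pop
  3   | yellow | van | tennis | pasta | rock
  4   | green | truck | soccer | tacos | jazz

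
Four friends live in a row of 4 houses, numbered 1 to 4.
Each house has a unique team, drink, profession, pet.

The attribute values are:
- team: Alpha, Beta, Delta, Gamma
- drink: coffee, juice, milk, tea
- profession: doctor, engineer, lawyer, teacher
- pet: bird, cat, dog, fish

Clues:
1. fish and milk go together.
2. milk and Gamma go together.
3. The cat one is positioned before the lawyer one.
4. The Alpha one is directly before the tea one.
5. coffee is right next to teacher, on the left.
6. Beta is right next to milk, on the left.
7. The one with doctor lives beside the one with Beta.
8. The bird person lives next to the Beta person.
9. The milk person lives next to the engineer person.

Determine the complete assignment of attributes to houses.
Solution:

House | Team | Drink | Profession | Pet
---------------------------------------
  1   | Alpha | coffee | doctor | bird
  2   | Beta | tea | teacher | cat
  3   | Gamma | milk | lawyer | fish
  4   | Delta | juice | engineer | dog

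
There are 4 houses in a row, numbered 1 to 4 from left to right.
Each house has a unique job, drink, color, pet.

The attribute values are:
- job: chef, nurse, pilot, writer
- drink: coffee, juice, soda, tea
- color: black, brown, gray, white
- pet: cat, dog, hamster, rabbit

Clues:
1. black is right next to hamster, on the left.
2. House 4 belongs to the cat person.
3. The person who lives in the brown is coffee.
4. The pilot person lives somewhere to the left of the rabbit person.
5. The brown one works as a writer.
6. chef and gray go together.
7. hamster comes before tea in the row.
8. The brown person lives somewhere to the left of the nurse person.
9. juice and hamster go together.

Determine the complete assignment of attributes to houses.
Solution:

House | Job | Drink | Color | Pet
---------------------------------
  1   | pilot | soda | black | dog
  2   | chef | juice | gray | hamster
  3   | writer | coffee | brown | rabbit
  4   | nurse | tea | white | cat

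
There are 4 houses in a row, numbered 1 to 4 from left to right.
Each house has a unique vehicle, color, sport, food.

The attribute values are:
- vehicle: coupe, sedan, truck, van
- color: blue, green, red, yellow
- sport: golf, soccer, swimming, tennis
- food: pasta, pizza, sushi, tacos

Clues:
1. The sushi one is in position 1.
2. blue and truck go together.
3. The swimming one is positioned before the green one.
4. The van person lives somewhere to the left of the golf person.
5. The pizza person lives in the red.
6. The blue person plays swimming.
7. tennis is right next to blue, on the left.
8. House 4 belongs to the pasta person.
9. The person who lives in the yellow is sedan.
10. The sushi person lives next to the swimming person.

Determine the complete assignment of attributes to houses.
Solution:

House | Vehicle | Color | Sport | Food
--------------------------------------
  1   | sedan | yellow | tennis | sushi
  2   | truck | blue | swimming | tacos
  3   | van | red | soccer | pizza
  4   | coupe | green | golf | pasta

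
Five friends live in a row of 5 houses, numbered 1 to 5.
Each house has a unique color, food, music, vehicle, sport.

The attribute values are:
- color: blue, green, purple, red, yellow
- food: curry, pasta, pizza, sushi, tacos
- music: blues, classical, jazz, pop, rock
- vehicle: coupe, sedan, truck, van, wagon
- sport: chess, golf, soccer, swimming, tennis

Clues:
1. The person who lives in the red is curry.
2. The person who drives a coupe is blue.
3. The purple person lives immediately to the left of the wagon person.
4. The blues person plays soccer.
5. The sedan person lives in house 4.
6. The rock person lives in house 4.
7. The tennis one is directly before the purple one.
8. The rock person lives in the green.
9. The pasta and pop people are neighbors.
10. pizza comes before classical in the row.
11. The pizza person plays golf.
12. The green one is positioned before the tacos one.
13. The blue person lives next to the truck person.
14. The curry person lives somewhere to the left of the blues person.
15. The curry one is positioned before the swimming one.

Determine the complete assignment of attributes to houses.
Solution:

House | Color | Food | Music | Vehicle | Sport
----------------------------------------------
  1   | blue | pasta | jazz | coupe | tennis
  2   | purple | pizza | pop | truck | golf
  3   | red | curry | classical | wagon | chess
  4   | green | sushi | rock | sedan | swimming
  5   | yellow | tacos | blues | van | soccer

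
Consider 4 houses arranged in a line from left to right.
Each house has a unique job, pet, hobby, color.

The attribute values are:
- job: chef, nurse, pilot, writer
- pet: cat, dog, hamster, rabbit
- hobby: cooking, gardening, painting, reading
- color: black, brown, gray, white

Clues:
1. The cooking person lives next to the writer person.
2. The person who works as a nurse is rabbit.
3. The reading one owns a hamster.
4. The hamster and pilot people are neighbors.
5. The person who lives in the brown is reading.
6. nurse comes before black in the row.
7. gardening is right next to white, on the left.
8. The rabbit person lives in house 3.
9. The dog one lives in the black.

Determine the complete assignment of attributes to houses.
Solution:

House | Job | Pet | Hobby | Color
---------------------------------
  1   | chef | hamster | reading | brown
  2   | pilot | cat | gardening | gray
  3   | nurse | rabbit | cooking | white
  4   | writer | dog | painting | black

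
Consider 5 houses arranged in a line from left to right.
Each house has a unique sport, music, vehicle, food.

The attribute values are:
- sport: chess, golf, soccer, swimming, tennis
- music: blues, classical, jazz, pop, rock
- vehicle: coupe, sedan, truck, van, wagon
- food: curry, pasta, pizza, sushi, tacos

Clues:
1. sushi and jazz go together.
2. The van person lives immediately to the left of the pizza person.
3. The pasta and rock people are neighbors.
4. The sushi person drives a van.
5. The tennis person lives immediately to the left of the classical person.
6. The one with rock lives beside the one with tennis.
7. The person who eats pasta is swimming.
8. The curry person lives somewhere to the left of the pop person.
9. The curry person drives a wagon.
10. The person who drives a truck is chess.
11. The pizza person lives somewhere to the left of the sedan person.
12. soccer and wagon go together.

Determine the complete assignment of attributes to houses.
Solution:

House | Sport | Music | Vehicle | Food
--------------------------------------
  1   | swimming | blues | coupe | pasta
  2   | soccer | rock | wagon | curry
  3   | tennis | jazz | van | sushi
  4   | chess | classical | truck | pizza
  5   | golf | pop | sedan | tacos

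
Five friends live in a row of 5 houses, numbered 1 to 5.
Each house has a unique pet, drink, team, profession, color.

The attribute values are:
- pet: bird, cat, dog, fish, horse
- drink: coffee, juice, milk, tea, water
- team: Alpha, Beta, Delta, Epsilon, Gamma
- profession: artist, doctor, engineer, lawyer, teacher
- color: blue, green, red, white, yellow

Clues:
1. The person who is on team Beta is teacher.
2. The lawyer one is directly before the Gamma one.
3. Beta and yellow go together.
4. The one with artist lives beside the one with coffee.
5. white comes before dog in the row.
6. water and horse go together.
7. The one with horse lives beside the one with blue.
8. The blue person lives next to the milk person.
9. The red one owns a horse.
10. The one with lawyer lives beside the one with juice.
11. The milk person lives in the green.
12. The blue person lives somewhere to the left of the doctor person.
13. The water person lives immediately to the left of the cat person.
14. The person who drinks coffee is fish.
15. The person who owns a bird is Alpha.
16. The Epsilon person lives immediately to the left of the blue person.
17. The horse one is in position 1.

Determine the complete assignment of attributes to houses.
Solution:

House | Pet | Drink | Team | Profession | Color
-----------------------------------------------
  1   | horse | water | Epsilon | lawyer | red
  2   | cat | juice | Gamma | engineer | blue
  3   | bird | milk | Alpha | artist | green
  4   | fish | coffee | Delta | doctor | white
  5   | dog | tea | Beta | teacher | yellow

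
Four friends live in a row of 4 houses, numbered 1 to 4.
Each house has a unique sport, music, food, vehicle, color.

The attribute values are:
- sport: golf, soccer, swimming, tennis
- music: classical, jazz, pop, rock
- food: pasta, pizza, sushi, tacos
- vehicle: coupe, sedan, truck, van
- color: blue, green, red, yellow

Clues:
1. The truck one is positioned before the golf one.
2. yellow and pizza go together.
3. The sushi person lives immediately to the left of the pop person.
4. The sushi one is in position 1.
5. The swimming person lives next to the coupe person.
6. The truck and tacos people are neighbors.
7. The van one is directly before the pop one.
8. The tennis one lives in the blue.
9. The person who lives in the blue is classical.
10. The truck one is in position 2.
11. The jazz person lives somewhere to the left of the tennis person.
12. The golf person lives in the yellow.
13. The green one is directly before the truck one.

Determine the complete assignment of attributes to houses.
Solution:

House | Sport | Music | Food | Vehicle | Color
----------------------------------------------
  1   | soccer | jazz | sushi | van | green
  2   | swimming | pop | pasta | truck | red
  3   | tennis | classical | tacos | coupe | blue
  4   | golf | rock | pizza | sedan | yellow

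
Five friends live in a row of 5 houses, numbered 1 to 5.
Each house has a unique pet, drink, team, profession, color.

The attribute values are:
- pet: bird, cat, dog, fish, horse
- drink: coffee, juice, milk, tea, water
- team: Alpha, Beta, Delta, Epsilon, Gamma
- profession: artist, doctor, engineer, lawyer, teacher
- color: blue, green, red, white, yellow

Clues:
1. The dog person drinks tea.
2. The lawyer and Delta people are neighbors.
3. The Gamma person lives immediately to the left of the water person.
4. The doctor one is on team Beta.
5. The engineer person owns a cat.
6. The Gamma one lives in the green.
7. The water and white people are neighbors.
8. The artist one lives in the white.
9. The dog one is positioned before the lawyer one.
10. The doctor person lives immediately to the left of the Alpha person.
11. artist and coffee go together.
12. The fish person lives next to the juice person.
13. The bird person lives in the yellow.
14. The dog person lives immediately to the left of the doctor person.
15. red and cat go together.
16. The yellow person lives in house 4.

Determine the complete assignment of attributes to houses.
Solution:

House | Pet | Drink | Team | Profession | Color
-----------------------------------------------
  1   | dog | tea | Gamma | teacher | green
  2   | horse | water | Beta | doctor | blue
  3   | fish | coffee | Alpha | artist | white
  4   | bird | juice | Epsilon | lawyer | yellow
  5   | cat | milk | Delta | engineer | red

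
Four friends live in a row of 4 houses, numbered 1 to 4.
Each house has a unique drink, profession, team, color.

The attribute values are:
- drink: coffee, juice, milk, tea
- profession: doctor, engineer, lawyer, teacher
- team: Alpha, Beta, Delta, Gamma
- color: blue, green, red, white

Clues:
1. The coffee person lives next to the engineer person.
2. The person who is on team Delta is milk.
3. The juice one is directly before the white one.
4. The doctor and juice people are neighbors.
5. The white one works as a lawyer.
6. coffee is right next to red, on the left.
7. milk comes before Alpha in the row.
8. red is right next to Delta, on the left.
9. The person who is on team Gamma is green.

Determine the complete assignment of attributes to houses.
Solution:

House | Drink | Profession | Team | Color
-----------------------------------------
  1   | coffee | doctor | Gamma | green
  2   | juice | engineer | Beta | red
  3   | milk | lawyer | Delta | white
  4   | tea | teacher | Alpha | blue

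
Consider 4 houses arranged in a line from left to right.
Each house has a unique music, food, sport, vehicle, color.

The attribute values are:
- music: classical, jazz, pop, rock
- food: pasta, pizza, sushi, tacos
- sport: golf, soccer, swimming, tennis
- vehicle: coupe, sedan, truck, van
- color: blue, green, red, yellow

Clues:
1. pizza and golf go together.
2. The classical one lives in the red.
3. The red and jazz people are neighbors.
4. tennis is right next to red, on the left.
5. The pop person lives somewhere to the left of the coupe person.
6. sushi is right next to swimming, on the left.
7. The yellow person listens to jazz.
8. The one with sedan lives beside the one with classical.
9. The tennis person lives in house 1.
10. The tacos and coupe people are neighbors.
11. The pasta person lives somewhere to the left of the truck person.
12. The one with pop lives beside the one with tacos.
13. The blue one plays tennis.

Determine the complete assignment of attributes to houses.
Solution:

House | Music | Food | Sport | Vehicle | Color
----------------------------------------------
  1   | pop | sushi | tennis | sedan | blue
  2   | classical | tacos | swimming | van | red
  3   | jazz | pasta | soccer | coupe | yellow
  4   | rock | pizza | golf | truck | green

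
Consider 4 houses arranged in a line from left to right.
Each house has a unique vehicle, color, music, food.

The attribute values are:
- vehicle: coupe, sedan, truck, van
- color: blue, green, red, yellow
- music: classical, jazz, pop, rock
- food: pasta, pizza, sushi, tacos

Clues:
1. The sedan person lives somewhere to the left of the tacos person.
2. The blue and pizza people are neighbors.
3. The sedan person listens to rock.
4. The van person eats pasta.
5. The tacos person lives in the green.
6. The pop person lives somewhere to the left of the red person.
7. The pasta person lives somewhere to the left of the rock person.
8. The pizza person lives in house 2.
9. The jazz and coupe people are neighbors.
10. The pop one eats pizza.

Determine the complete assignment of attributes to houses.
Solution:

House | Vehicle | Color | Music | Food
--------------------------------------
  1   | van | blue | jazz | pasta
  2   | coupe | yellow | pop | pizza
  3   | sedan | red | rock | sushi
  4   | truck | green | classical | tacos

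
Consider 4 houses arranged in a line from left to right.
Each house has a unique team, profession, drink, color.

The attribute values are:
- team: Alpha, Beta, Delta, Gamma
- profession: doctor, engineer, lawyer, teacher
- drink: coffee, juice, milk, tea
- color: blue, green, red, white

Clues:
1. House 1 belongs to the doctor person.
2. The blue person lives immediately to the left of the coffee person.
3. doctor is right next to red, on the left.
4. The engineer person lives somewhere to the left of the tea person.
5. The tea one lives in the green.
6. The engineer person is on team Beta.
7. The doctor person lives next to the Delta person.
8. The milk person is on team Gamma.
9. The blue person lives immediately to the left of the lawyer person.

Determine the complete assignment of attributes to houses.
Solution:

House | Team | Profession | Drink | Color
-----------------------------------------
  1   | Gamma | doctor | milk | blue
  2   | Delta | lawyer | coffee | red
  3   | Beta | engineer | juice | white
  4   | Alpha | teacher | tea | green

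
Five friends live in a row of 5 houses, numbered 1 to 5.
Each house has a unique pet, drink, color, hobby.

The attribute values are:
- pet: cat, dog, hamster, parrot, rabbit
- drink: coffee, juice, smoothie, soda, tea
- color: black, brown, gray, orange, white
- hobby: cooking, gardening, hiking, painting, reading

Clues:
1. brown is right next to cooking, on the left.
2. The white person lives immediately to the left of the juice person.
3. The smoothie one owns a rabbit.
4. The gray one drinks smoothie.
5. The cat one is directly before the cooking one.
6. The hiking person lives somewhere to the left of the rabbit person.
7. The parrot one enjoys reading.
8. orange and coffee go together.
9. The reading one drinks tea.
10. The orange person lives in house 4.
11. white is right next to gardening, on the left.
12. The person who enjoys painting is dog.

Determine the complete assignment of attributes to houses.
Solution:

House | Pet | Drink | Color | Hobby
-----------------------------------
  1   | hamster | soda | white | hiking
  2   | cat | juice | brown | gardening
  3   | rabbit | smoothie | gray | cooking
  4   | dog | coffee | orange | painting
  5   | parrot | tea | black | reading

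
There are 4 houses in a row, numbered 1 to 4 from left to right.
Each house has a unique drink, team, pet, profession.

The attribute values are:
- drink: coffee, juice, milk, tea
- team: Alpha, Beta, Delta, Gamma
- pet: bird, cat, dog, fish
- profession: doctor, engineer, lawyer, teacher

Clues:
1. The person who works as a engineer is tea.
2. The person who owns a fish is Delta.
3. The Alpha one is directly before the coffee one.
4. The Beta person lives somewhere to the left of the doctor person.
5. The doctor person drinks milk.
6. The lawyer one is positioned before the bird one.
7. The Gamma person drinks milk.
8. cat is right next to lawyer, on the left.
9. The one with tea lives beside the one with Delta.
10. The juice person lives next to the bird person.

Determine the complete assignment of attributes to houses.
Solution:

House | Drink | Team | Pet | Profession
---------------------------------------
  1   | tea | Alpha | cat | engineer
  2   | coffee | Delta | fish | lawyer
  3   | juice | Beta | dog | teacher
  4   | milk | Gamma | bird | doctor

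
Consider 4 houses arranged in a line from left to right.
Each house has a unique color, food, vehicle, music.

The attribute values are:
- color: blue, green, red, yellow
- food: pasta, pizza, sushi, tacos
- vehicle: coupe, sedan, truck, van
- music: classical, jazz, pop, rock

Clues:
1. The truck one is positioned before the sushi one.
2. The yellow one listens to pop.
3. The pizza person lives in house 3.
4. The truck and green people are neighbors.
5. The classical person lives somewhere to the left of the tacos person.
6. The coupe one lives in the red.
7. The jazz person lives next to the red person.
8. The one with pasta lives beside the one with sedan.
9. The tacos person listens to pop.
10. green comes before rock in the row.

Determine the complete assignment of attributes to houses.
Solution:

House | Color | Food | Vehicle | Music
--------------------------------------
  1   | blue | pasta | truck | classical
  2   | green | sushi | sedan | jazz
  3   | red | pizza | coupe | rock
  4   | yellow | tacos | van | pop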